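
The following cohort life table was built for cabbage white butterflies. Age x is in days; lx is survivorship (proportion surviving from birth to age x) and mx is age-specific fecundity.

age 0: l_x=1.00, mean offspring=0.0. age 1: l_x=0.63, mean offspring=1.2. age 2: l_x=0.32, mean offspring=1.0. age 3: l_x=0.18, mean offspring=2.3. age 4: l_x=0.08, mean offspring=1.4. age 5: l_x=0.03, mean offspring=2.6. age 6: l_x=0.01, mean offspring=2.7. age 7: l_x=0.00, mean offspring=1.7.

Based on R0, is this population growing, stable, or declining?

growing

R0 = Σ lx·mx = 0 + 0.756 + 0.32 + 0.414 + 0.112 + 0.078 + 0.027 + 0 = 1.707
R0 > 1, so the population is growing.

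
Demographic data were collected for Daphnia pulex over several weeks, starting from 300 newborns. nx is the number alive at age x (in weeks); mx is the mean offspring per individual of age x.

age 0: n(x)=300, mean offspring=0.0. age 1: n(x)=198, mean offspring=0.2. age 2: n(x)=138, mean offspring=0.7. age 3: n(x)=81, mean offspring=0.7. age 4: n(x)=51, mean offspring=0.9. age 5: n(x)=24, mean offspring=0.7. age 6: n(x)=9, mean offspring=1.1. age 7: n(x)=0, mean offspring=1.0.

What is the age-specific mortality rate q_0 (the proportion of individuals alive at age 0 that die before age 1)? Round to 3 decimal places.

0.340

lx = nx/n0 = nx/300: 1, 0.66, 0.46, 0.27, 0.17, 0.08, 0.03, 0
q_0 = (l_0 − l_1) / l_0 = (1 − 0.66) / 1
     = 0.34 / 1 = 0.34 → 0.340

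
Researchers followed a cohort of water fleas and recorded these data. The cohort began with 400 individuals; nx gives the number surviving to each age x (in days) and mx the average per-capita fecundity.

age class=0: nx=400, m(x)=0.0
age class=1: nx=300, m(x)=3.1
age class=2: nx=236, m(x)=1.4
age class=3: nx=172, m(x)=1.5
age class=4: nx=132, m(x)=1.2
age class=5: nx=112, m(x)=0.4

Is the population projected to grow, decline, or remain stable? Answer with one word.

growing

lx = nx/n0 = nx/400: 1, 0.75, 0.59, 0.43, 0.33, 0.28
R0 = Σ lx·mx = 0 + 2.325 + 0.826 + 0.645 + 0.396 + 0.112 = 4.304
R0 > 1, so the population is growing.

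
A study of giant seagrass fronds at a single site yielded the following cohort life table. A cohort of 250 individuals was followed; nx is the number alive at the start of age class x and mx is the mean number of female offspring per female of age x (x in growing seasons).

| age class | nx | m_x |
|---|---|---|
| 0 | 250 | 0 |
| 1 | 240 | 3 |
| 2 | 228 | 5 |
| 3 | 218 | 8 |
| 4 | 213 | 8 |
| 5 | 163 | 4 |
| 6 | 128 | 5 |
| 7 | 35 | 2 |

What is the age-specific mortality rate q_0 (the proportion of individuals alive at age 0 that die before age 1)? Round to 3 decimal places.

lx = nx/n0 = nx/250: 1, 0.96, 0.912, 0.872, 0.852, 0.652, 0.512, 0.14
q_0 = (l_0 − l_1) / l_0 = (1 − 0.96) / 1
     = 0.04 / 1 = 0.04 → 0.040

0.040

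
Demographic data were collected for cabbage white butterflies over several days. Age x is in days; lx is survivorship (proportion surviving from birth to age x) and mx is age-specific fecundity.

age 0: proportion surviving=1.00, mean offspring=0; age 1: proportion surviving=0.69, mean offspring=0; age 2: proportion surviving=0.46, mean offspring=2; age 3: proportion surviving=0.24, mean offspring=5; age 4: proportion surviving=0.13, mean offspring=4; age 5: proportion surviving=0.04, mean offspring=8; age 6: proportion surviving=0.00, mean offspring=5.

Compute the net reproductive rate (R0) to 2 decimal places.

lx·mx by age: 0, 0, 0.92, 1.2, 0.52, 0.32, 0
R0 = Σ lx·mx = 2.96 → 2.96

2.96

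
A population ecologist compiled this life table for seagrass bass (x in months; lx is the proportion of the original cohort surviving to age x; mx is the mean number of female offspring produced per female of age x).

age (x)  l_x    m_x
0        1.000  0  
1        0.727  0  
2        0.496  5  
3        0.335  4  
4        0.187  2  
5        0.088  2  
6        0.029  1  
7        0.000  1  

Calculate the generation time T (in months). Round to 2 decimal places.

lx·mx: 0, 0, 2.48, 1.34, 0.374, 0.176, 0.029, 0 → R0 = 4.399
x·lx·mx: 0, 0, 4.96, 4.02, 1.496, 0.88, 0.174, 0 → Σ = 11.53
T = 11.53 / 4.399 = 2.62105… → 2.62

2.62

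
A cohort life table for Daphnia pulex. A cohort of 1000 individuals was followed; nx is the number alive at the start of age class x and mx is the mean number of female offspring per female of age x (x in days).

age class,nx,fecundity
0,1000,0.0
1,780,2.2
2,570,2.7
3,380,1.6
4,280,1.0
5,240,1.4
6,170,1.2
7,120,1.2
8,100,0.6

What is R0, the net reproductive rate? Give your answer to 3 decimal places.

lx = nx/n0 = nx/1000: 1, 0.78, 0.57, 0.38, 0.28, 0.24, 0.17, 0.12, 0.1
lx·mx by age: 0, 1.716, 1.539, 0.608, 0.28, 0.336, 0.204, 0.144, 0.06
R0 = Σ lx·mx = 4.887 → 4.887

4.887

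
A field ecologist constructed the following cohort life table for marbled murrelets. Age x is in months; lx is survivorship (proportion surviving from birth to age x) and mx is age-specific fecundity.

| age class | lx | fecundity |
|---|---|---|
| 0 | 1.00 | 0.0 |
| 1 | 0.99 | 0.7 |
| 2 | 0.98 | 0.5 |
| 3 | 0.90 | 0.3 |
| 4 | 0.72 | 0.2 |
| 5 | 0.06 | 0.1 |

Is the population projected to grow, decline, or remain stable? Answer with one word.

growing

R0 = Σ lx·mx = 0 + 0.693 + 0.49 + 0.27 + 0.144 + 0.006 = 1.603
R0 > 1, so the population is growing.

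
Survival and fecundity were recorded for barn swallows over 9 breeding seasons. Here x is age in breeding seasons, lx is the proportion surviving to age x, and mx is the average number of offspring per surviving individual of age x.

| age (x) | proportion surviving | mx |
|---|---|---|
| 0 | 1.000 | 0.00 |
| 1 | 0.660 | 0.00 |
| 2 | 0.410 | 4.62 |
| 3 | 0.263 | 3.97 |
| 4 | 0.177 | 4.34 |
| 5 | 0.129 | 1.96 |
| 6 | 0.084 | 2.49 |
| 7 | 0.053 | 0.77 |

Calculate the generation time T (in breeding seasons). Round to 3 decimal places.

3.040

lx·mx: 0, 0, 1.8942, 1.04411, 0.76818, 0.25284, 0.20916, 0.04081 → R0 = 4.2093
x·lx·mx: 0, 0, 3.7884, 3.13233, 3.07272, 1.2642, 1.25496, 0.28567 → Σ = 12.79828
T = 12.79828 / 4.2093 = 3.040477… → 3.040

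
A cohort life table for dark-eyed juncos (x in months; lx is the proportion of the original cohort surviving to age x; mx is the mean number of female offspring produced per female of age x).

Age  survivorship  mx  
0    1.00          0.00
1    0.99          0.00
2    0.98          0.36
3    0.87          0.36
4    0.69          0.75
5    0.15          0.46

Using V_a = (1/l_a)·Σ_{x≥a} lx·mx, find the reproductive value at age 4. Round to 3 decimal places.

lx·mx for x ≥ 4: 0.5175, 0.069 → sum = 0.5865
V_4 = 0.5865 / l_4 = 0.5865 / 0.69 = 0.85 → 0.850

0.850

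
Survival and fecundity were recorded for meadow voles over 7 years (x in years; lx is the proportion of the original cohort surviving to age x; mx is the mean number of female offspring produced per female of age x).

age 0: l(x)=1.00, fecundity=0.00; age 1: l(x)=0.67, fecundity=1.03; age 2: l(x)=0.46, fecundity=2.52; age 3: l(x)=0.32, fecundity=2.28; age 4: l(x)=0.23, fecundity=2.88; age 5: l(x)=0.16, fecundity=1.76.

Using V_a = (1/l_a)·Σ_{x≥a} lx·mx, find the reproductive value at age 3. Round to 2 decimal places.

lx·mx for x ≥ 3: 0.7296, 0.6624, 0.2816 → sum = 1.6736
V_3 = 1.6736 / l_3 = 1.6736 / 0.32 = 5.23 → 5.23

5.23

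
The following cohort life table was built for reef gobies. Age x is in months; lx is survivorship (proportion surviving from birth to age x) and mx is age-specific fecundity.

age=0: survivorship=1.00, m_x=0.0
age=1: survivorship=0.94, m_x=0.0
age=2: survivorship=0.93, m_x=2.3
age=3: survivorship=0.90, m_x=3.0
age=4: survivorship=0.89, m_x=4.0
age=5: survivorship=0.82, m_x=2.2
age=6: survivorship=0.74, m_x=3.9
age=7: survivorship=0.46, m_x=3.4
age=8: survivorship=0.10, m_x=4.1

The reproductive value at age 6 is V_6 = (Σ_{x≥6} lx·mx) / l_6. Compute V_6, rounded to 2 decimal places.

lx·mx for x ≥ 6: 2.886, 1.564, 0.41 → sum = 4.86
V_6 = 4.86 / l_6 = 4.86 / 0.74 = 6.567568… → 6.57

6.57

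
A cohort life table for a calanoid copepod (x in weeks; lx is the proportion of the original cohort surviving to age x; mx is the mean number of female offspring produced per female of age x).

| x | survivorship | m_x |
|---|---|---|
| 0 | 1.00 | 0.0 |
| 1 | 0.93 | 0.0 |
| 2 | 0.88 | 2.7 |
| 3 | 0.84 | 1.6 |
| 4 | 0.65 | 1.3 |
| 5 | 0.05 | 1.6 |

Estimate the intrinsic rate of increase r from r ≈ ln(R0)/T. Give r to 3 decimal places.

R0 = Σ lx·mx = 0 + 0 + 2.376 + 1.344 + 0.845 + 0.08 = 4.645
Σ x·lx·mx = 12.564; T = 12.564/4.645 = 2.70484…
r ≈ ln(R0)/T = ln(4.645)/2.70484… = 0.56779… → 0.568

0.568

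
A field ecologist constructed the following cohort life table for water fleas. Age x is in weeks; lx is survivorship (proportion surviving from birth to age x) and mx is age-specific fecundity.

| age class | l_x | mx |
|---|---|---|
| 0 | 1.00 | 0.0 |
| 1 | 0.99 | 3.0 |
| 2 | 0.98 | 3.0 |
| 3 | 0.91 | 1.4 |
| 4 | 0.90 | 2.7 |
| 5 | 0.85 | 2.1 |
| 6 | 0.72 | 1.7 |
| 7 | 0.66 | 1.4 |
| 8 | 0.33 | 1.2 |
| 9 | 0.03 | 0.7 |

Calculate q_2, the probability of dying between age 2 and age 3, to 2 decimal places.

q_2 = (l_2 − l_3) / l_2 = (0.98 − 0.91) / 0.98
     = 0.07 / 0.98 = 0.071429… → 0.07

0.07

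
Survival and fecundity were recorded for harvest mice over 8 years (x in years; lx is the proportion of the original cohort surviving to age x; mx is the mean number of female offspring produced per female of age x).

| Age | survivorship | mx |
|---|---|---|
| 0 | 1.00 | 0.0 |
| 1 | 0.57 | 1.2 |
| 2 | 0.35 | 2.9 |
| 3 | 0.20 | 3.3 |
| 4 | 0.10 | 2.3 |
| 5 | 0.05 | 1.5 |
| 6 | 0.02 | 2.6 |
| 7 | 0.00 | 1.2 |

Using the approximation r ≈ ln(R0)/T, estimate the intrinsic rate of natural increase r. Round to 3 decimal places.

R0 = Σ lx·mx = 0 + 0.684 + 1.015 + 0.66 + 0.23 + 0.075 + 0.052 + 0 = 2.716
Σ x·lx·mx = 6.301; T = 6.301/2.716 = 2.31996…
r ≈ ln(R0)/T = ln(2.716)/2.31996… = 0.43068… → 0.431

0.431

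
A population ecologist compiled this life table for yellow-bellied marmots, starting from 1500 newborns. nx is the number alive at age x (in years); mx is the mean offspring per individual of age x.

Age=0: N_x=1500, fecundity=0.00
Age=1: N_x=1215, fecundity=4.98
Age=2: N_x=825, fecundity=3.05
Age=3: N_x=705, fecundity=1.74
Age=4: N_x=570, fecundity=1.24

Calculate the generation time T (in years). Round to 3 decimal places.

lx = nx/n0 = nx/1500: 1, 0.81, 0.55, 0.47, 0.38
lx·mx: 0, 4.0338, 1.6775, 0.8178, 0.4712 → R0 = 7.0003
x·lx·mx: 0, 4.0338, 3.355, 2.4534, 1.8848 → Σ = 11.727
T = 11.727 / 7.0003 = 1.675214… → 1.675

1.675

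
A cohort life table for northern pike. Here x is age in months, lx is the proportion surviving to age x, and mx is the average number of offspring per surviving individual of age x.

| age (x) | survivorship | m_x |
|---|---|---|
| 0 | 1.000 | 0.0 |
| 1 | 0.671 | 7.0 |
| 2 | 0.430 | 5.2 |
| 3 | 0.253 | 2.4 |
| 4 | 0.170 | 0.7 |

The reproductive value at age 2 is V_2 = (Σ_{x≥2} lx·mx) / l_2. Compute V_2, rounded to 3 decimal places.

6.889

lx·mx for x ≥ 2: 2.236, 0.6072, 0.119 → sum = 2.9622
V_2 = 2.9622 / l_2 = 2.9622 / 0.43 = 6.888837… → 6.889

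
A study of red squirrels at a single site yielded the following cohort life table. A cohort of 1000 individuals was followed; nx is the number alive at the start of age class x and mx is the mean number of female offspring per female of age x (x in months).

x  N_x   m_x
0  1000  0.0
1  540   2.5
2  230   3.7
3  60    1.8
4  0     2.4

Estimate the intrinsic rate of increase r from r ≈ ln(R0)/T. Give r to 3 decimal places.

lx = nx/n0 = nx/1000: 1, 0.54, 0.23, 0.06, 0
R0 = Σ lx·mx = 0 + 1.35 + 0.851 + 0.108 + 0 = 2.309
Σ x·lx·mx = 3.376; T = 3.376/2.309 = 1.4621…
r ≈ ln(R0)/T = ln(2.309)/1.4621… = 0.57234… → 0.572

0.572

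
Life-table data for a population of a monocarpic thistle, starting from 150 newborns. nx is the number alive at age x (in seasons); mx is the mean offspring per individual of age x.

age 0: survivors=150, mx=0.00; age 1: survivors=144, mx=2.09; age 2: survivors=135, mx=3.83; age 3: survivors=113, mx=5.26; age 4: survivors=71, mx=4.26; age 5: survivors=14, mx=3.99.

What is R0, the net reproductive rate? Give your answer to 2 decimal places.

lx = nx/n0 = nx/150: 1, 0.96, 0.9, 0.75333…, 0.47333…, 0.09333…
lx·mx by age: 0, 2.0064, 3.447, 3.962533…, 2.0164…, 0.3724…
R0 = Σ lx·mx = 11.804733… → 11.80

11.80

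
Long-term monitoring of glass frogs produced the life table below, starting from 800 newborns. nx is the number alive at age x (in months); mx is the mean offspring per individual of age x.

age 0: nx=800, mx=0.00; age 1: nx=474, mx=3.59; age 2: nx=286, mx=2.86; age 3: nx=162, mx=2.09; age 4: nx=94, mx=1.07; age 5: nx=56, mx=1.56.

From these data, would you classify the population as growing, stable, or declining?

lx = nx/n0 = nx/800: 1, 0.5925, 0.3575, 0.2025, 0.1175, 0.07
R0 = Σ lx·mx = 0 + 2.127075 + 1.02245 + 0.423225 + 0.125725 + 0.1092 = 3.807675
R0 > 1, so the population is growing.

growing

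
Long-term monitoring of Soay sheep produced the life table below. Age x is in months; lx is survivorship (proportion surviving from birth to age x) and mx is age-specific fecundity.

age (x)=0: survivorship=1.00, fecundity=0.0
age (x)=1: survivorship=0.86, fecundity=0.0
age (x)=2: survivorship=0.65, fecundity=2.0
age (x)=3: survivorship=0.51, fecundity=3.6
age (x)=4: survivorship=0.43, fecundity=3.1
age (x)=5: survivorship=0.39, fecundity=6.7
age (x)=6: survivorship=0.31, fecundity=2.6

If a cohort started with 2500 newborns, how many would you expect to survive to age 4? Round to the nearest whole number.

1075

Expected survivors = N0 · l_4 = 2500 × 0.43 = 1075 → 1075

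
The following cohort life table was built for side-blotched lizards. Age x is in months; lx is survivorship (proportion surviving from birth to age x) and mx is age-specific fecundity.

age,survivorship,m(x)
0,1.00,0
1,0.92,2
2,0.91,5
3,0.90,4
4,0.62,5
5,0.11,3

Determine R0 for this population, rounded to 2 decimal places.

13.42

lx·mx by age: 0, 1.84, 4.55, 3.6, 3.1, 0.33
R0 = Σ lx·mx = 13.42 → 13.42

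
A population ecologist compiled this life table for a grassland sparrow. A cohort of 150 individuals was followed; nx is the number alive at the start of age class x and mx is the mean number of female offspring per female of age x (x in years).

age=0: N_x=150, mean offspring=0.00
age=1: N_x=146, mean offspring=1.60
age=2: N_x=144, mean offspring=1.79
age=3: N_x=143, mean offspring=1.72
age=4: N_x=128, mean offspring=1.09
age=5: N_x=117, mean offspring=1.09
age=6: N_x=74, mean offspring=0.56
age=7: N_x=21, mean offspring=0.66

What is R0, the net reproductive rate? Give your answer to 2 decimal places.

7.06

lx = nx/n0 = nx/150: 1, 0.97333…, 0.96, 0.95333…, 0.85333…, 0.78, 0.49333…, 0.14
lx·mx by age: 0, 1.557333…, 1.7184, 1.639733…, 0.930133…, 0.8502, 0.276267…, 0.0924
R0 = Σ lx·mx = 7.064467… → 7.06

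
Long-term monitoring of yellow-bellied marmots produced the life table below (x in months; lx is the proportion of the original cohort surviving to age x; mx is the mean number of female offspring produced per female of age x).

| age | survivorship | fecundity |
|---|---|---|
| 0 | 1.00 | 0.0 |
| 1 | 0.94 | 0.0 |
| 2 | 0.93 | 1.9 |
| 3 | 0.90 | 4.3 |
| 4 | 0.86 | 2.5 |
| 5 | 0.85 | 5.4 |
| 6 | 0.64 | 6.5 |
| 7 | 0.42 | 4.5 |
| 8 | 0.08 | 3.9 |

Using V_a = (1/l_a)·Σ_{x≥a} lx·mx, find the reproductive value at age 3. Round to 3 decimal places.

lx·mx for x ≥ 3: 3.87, 2.15, 4.59, 4.16, 1.89, 0.312 → sum = 16.972
V_3 = 16.972 / l_3 = 16.972 / 0.9 = 18.857778… → 18.858

18.858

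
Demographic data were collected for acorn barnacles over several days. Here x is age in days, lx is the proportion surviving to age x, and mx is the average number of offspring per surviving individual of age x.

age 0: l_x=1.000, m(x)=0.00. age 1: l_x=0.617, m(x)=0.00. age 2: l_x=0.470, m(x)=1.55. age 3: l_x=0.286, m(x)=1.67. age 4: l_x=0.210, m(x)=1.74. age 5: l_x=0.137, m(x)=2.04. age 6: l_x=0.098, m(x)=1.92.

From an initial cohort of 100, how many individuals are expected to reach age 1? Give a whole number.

62

Expected survivors = N0 · l_1 = 100 × 0.617 = 61.7 → 62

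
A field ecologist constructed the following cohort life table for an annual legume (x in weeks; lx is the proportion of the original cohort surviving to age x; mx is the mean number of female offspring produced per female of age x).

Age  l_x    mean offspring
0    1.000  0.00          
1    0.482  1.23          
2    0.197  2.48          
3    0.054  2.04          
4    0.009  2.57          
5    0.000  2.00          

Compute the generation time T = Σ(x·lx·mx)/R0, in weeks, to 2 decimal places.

1.64

lx·mx: 0, 0.59286, 0.48856, 0.11016, 0.02313, 0 → R0 = 1.21471
x·lx·mx: 0, 0.59286, 0.97712, 0.33048, 0.09252, 0 → Σ = 1.99298
T = 1.99298 / 1.21471 = 1.640704… → 1.64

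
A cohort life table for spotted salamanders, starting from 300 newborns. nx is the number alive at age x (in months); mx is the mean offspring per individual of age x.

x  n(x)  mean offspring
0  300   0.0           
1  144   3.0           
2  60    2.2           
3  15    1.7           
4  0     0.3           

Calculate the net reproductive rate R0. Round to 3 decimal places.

1.965

lx = nx/n0 = nx/300: 1, 0.48, 0.2, 0.05, 0
lx·mx by age: 0, 1.44, 0.44, 0.085, 0
R0 = Σ lx·mx = 1.965 → 1.965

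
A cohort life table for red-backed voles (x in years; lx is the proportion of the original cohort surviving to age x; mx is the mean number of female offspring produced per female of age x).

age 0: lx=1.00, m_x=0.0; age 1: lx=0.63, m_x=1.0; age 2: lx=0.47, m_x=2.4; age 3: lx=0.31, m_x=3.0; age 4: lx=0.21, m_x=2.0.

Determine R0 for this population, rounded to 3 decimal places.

lx·mx by age: 0, 0.63, 1.128, 0.93, 0.42
R0 = Σ lx·mx = 3.108 → 3.108

3.108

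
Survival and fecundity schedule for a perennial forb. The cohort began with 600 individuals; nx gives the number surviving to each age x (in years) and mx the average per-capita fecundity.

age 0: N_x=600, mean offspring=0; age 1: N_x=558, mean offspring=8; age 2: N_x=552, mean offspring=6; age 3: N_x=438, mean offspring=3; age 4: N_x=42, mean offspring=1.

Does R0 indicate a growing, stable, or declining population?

growing

lx = nx/n0 = nx/600: 1, 0.93, 0.92, 0.73, 0.07
R0 = Σ lx·mx = 0 + 7.44 + 5.52 + 2.19 + 0.07 = 15.22
R0 > 1, so the population is growing.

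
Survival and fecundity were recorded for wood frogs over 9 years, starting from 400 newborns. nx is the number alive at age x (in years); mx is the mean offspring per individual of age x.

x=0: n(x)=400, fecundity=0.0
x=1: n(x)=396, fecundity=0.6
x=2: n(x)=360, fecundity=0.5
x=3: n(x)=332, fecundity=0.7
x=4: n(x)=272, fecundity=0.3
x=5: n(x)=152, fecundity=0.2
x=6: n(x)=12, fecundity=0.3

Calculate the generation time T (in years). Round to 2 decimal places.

2.34

lx = nx/n0 = nx/400: 1, 0.99, 0.9, 0.83, 0.68, 0.38, 0.03
lx·mx: 0, 0.594, 0.45, 0.581, 0.204, 0.076, 0.009 → R0 = 1.914
x·lx·mx: 0, 0.594, 0.9, 1.743, 0.816, 0.38, 0.054 → Σ = 4.487
T = 4.487 / 1.914 = 2.344305… → 2.34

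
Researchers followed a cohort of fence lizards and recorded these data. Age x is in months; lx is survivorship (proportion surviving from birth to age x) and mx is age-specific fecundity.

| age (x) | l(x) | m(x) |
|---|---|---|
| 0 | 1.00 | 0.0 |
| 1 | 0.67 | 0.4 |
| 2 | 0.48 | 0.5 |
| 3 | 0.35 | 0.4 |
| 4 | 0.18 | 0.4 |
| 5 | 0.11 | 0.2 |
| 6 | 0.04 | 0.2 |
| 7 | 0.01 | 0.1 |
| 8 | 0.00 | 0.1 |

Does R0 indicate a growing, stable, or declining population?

R0 = Σ lx·mx = 0 + 0.268 + 0.24 + 0.14 + 0.072 + 0.022 + 0.008 + 0.001 + 0 = 0.751
R0 < 1, so the population is declining.

declining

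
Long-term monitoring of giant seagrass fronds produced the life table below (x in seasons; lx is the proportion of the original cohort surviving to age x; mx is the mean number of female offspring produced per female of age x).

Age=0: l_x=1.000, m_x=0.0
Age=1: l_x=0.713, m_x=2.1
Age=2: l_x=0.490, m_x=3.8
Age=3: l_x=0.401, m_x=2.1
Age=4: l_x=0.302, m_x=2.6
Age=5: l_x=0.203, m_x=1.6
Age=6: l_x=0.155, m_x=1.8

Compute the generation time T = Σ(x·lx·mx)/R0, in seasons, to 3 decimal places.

lx·mx: 0, 1.4973, 1.862, 0.8421, 0.7852, 0.3248, 0.279 → R0 = 5.5904
x·lx·mx: 0, 1.4973, 3.724, 2.5263, 3.1408, 1.624, 1.674 → Σ = 14.1864
T = 14.1864 / 5.5904 = 2.537636… → 2.538

2.538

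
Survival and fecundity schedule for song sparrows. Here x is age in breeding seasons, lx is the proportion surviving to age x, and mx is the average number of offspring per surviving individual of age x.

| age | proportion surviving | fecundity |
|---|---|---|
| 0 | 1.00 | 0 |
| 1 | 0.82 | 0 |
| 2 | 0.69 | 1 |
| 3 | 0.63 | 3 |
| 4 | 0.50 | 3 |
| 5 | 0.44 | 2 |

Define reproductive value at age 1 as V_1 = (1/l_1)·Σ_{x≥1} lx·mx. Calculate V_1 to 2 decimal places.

6.05

lx·mx for x ≥ 1: 0, 0.69, 1.89, 1.5, 0.88 → sum = 4.96
V_1 = 4.96 / l_1 = 4.96 / 0.82 = 6.04878… → 6.05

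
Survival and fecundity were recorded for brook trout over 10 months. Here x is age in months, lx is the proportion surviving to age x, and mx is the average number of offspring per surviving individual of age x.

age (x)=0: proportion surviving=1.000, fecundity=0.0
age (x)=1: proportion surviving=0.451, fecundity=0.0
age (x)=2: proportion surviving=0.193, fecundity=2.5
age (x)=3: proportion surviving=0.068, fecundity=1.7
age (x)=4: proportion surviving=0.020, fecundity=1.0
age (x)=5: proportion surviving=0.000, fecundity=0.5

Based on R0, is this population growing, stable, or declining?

declining

R0 = Σ lx·mx = 0 + 0 + 0.4825 + 0.1156 + 0.02 + 0 = 0.6181
R0 < 1, so the population is declining.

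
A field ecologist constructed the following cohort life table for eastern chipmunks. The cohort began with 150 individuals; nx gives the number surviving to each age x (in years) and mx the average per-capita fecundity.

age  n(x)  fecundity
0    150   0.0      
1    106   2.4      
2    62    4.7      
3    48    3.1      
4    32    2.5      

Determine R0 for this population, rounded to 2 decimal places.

lx = nx/n0 = nx/150: 1, 0.70667…, 0.41333…, 0.32, 0.21333…
lx·mx by age: 0, 1.696…, 1.942667…, 0.992, 0.533333…
R0 = Σ lx·mx = 5.164… → 5.16

5.16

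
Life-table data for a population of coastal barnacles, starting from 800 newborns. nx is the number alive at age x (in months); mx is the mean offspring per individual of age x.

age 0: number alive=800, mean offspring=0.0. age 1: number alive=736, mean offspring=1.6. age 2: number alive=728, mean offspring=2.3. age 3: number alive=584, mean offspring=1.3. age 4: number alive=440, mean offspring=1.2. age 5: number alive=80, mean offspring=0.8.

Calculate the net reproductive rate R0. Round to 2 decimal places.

lx = nx/n0 = nx/800: 1, 0.92, 0.91, 0.73, 0.55, 0.1
lx·mx by age: 0, 1.472, 2.093, 0.949, 0.66, 0.08
R0 = Σ lx·mx = 5.254 → 5.25

5.25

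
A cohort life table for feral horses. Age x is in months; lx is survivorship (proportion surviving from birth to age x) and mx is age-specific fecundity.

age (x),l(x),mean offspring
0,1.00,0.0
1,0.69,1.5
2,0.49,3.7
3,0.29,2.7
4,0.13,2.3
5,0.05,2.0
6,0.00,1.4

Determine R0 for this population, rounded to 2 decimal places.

lx·mx by age: 0, 1.035, 1.813, 0.783, 0.299, 0.1, 0
R0 = Σ lx·mx = 4.03 → 4.03

4.03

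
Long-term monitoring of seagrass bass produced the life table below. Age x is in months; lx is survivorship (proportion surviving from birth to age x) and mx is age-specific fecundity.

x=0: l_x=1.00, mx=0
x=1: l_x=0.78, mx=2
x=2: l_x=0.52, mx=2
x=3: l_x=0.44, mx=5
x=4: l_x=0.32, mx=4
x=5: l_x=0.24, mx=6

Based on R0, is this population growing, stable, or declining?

R0 = Σ lx·mx = 0 + 1.56 + 1.04 + 2.2 + 1.28 + 1.44 = 7.52
R0 > 1, so the population is growing.

growing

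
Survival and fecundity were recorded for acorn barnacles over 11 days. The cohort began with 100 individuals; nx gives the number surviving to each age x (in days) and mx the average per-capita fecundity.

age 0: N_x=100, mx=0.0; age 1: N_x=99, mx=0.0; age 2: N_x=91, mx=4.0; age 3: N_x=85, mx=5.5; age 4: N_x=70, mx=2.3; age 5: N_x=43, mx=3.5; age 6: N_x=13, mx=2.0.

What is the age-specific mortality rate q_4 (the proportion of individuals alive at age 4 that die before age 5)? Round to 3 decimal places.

0.386

lx = nx/n0 = nx/100: 1, 0.99, 0.91, 0.85, 0.7, 0.43, 0.13
q_4 = (l_4 − l_5) / l_4 = (0.7 − 0.43) / 0.7
     = 0.27 / 0.7 = 0.385714… → 0.386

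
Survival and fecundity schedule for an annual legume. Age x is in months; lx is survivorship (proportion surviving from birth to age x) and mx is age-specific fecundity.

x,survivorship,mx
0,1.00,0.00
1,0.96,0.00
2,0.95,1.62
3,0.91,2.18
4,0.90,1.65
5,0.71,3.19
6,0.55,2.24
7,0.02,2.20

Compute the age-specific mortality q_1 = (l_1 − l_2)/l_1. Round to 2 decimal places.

q_1 = (l_1 − l_2) / l_1 = (0.96 − 0.95) / 0.96
     = 0.01 / 0.96 = 0.010417… → 0.01

0.01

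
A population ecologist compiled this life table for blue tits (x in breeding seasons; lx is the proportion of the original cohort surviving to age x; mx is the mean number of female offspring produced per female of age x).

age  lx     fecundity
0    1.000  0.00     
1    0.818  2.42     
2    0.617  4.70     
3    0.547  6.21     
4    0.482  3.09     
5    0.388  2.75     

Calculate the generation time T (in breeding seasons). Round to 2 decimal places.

lx·mx: 0, 1.97956, 2.8999, 3.39687, 1.48938, 1.067 → R0 = 10.83271
x·lx·mx: 0, 1.97956, 5.7998, 10.19061, 5.95752, 5.335 → Σ = 29.26249
T = 29.26249 / 10.83271 = 2.701308… → 2.70

2.70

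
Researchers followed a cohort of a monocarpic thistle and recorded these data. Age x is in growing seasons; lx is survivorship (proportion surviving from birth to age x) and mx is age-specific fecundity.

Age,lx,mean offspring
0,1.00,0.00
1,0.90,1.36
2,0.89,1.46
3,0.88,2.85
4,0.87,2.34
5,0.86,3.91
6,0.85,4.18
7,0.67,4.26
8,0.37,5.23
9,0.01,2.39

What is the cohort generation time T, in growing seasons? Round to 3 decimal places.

lx·mx: 0, 1.224, 1.2994, 2.508, 2.0358, 3.3626, 3.553, 2.8542, 1.9351, 0.0239 → R0 = 18.796
x·lx·mx: 0, 1.224, 2.5988, 7.524, 8.1432, 16.813, 21.318, 19.9794, 15.4808, 0.2151 → Σ = 93.2963
T = 93.2963 / 18.796 = 4.963625… → 4.964

4.964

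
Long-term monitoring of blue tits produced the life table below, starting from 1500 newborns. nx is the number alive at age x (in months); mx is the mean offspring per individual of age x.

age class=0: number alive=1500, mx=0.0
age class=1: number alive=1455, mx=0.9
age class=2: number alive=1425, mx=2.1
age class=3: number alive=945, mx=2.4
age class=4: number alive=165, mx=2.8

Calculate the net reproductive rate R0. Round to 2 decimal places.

4.69

lx = nx/n0 = nx/1500: 1, 0.97, 0.95, 0.63, 0.11
lx·mx by age: 0, 0.873, 1.995, 1.512, 0.308
R0 = Σ lx·mx = 4.688 → 4.69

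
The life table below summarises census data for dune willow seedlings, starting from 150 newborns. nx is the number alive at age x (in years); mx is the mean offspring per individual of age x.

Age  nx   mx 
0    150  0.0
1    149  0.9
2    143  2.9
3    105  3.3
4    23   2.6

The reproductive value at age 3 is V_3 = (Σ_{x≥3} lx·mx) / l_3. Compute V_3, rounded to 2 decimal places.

lx = nx/n0 = nx/150: 1, 0.99333…, 0.95333…, 0.7, 0.15333…
lx·mx for x ≥ 3: 2.31, 0.398667… → sum = 2.708667…
V_3 = 2.708667… / l_3 = 2.708667… / 0.7 = 3.869524… → 3.87

3.87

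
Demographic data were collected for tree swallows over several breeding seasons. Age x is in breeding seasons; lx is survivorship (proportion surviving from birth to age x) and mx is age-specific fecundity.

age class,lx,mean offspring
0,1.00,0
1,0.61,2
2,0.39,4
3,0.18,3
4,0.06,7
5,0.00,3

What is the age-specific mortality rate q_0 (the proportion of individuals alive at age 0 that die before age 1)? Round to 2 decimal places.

0.39

q_0 = (l_0 − l_1) / l_0 = (1 − 0.61) / 1
     = 0.39 / 1 = 0.39 → 0.39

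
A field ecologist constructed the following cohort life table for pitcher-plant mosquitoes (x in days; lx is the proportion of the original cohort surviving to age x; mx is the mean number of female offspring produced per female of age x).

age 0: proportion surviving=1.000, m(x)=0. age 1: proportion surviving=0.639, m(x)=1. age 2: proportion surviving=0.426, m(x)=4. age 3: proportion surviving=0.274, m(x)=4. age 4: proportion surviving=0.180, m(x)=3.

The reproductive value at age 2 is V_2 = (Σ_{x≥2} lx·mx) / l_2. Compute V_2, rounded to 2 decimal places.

7.84

lx·mx for x ≥ 2: 1.704, 1.096, 0.54 → sum = 3.34
V_2 = 3.34 / l_2 = 3.34 / 0.426 = 7.840376… → 7.84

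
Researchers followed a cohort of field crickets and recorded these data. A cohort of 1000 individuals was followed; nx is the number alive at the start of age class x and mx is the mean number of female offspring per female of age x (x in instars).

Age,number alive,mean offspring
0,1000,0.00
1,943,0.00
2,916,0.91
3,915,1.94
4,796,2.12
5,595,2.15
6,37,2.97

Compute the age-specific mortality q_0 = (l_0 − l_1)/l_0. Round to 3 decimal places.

lx = nx/n0 = nx/1000: 1, 0.943, 0.916, 0.915, 0.796, 0.595, 0.037
q_0 = (l_0 − l_1) / l_0 = (1 − 0.943) / 1
     = 0.057 / 1 = 0.057 → 0.057

0.057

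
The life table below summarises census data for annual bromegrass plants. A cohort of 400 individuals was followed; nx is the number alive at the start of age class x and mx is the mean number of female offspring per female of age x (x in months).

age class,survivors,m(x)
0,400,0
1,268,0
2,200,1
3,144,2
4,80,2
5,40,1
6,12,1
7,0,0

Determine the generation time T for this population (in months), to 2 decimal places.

3.11

lx = nx/n0 = nx/400: 1, 0.67, 0.5, 0.36, 0.2, 0.1, 0.03, 0
lx·mx: 0, 0, 0.5, 0.72, 0.4, 0.1, 0.03, 0 → R0 = 1.75
x·lx·mx: 0, 0, 1, 2.16, 1.6, 0.5, 0.18, 0 → Σ = 5.44
T = 5.44 / 1.75 = 3.108571… → 3.11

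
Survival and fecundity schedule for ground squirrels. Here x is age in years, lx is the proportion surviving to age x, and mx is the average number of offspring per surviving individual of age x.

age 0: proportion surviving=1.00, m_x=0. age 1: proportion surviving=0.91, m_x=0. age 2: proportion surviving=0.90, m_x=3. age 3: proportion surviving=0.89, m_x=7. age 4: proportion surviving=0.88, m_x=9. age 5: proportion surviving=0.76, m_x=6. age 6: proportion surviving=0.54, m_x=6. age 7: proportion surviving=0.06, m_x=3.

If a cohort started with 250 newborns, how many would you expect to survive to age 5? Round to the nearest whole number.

190

Expected survivors = N0 · l_5 = 250 × 0.76 = 190 → 190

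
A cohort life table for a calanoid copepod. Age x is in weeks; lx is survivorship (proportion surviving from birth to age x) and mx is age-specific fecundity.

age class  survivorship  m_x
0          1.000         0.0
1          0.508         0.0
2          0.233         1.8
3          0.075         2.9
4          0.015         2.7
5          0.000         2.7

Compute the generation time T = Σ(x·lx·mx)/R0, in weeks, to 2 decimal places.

2.44

lx·mx: 0, 0, 0.4194, 0.2175, 0.0405, 0 → R0 = 0.6774
x·lx·mx: 0, 0, 0.8388, 0.6525, 0.162, 0 → Σ = 1.6533
T = 1.6533 / 0.6774 = 2.440655… → 2.44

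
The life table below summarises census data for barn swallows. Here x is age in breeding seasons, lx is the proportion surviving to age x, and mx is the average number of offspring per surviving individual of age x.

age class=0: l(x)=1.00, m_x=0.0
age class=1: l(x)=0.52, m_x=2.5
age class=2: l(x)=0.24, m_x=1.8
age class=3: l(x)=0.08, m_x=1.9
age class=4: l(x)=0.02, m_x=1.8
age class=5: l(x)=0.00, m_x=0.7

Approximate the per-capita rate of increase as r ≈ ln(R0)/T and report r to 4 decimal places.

0.4531

R0 = Σ lx·mx = 0 + 1.3 + 0.432 + 0.152 + 0.036 + 0 = 1.92
Σ x·lx·mx = 2.764; T = 2.764/1.92 = 1.43958…
r ≈ ln(R0)/T = ln(1.92)/1.43958… = 0.453135… → 0.4531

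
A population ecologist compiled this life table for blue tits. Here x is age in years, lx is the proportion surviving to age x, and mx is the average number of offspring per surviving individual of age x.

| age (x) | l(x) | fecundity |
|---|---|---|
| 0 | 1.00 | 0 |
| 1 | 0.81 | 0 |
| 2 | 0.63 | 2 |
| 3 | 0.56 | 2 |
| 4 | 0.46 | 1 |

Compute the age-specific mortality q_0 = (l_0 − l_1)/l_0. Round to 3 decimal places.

0.190

q_0 = (l_0 − l_1) / l_0 = (1 − 0.81) / 1
     = 0.19 / 1 = 0.19 → 0.190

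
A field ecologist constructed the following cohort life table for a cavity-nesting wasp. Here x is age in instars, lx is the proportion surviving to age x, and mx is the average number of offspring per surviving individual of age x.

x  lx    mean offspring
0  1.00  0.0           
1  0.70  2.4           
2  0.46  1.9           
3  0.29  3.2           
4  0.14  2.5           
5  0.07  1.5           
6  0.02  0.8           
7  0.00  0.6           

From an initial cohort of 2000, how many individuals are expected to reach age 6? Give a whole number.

Expected survivors = N0 · l_6 = 2000 × 0.02 = 40 → 40

40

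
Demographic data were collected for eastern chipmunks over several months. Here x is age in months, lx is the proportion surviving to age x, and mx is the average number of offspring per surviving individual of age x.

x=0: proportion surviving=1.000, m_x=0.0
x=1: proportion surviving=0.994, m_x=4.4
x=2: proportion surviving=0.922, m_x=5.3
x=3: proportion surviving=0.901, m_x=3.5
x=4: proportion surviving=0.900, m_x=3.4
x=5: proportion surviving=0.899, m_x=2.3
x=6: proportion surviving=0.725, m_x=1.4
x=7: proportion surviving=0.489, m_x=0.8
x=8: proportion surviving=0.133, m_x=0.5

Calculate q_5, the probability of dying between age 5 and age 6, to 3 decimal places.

0.194

q_5 = (l_5 − l_6) / l_5 = (0.899 − 0.725) / 0.899
     = 0.174 / 0.899 = 0.193548… → 0.194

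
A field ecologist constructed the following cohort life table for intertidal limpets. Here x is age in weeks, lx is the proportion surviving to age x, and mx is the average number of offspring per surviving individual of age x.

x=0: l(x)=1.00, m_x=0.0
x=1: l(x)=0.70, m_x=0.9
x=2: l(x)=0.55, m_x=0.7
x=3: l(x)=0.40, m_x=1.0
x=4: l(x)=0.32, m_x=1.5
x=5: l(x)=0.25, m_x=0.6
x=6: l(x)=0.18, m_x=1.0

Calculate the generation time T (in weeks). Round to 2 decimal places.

lx·mx: 0, 0.63, 0.385, 0.4, 0.48, 0.15, 0.18 → R0 = 2.225
x·lx·mx: 0, 0.63, 0.77, 1.2, 1.92, 0.75, 1.08 → Σ = 6.35
T = 6.35 / 2.225 = 2.853933… → 2.85

2.85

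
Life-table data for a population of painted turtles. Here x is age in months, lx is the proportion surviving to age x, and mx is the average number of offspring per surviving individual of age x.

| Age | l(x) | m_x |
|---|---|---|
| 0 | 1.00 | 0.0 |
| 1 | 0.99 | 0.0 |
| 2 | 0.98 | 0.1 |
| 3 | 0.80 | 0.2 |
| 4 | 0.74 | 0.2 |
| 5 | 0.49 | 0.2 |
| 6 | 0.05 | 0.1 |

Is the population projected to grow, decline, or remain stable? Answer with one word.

declining

R0 = Σ lx·mx = 0 + 0 + 0.098 + 0.16 + 0.148 + 0.098 + 0.005 = 0.509
R0 < 1, so the population is declining.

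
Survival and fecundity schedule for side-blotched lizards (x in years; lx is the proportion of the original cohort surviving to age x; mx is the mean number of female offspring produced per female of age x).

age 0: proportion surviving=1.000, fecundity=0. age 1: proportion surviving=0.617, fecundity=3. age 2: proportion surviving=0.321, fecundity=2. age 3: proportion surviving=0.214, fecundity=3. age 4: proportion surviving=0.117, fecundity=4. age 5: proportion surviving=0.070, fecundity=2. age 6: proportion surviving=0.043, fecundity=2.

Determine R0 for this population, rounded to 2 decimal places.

lx·mx by age: 0, 1.851, 0.642, 0.642, 0.468, 0.14, 0.086
R0 = Σ lx·mx = 3.829 → 3.83

3.83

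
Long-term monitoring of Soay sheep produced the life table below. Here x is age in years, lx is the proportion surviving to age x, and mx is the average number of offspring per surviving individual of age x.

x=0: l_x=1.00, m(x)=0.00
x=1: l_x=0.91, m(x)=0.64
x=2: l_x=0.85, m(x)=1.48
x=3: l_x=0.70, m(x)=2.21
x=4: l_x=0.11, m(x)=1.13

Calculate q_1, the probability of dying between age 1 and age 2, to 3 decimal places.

0.066

q_1 = (l_1 − l_2) / l_1 = (0.91 − 0.85) / 0.91
     = 0.06 / 0.91 = 0.065934… → 0.066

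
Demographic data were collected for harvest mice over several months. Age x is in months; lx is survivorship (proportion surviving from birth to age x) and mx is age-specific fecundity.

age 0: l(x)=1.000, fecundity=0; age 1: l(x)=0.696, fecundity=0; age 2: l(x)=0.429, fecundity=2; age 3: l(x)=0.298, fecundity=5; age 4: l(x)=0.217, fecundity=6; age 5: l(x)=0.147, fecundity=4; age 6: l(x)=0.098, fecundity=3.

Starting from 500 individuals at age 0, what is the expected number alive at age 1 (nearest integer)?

348

Expected survivors = N0 · l_1 = 500 × 0.696 = 348 → 348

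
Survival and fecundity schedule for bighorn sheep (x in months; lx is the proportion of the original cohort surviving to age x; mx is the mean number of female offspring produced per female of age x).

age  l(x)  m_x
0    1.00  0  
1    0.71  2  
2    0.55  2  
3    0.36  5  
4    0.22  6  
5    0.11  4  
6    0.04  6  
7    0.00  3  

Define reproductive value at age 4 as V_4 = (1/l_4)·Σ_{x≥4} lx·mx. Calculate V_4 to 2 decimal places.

9.09

lx·mx for x ≥ 4: 1.32, 0.44, 0.24, 0 → sum = 2
V_4 = 2 / l_4 = 2 / 0.22 = 9.090909… → 9.09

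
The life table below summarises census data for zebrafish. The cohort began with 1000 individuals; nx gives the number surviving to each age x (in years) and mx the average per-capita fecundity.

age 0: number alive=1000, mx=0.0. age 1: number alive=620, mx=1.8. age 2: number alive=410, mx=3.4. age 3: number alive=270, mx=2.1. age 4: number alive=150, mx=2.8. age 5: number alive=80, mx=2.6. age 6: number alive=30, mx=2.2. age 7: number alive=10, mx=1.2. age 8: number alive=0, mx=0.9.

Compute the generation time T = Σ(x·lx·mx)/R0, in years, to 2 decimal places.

2.33

lx = nx/n0 = nx/1000: 1, 0.62, 0.41, 0.27, 0.15, 0.08, 0.03, 0.01, 0
lx·mx: 0, 1.116, 1.394, 0.567, 0.42, 0.208, 0.066, 0.012, 0 → R0 = 3.783
x·lx·mx: 0, 1.116, 2.788, 1.701, 1.68, 1.04, 0.396, 0.084, 0 → Σ = 8.805
T = 8.805 / 3.783 = 2.327518… → 2.33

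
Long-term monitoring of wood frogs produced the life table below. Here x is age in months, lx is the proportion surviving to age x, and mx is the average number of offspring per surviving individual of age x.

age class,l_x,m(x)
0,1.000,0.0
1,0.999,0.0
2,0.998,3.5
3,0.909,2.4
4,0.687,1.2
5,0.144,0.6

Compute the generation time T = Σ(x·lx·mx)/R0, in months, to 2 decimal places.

2.62

lx·mx: 0, 0, 3.493, 2.1816, 0.8244, 0.0864 → R0 = 6.5854
x·lx·mx: 0, 0, 6.986, 6.5448, 3.2976, 0.432 → Σ = 17.2604
T = 17.2604 / 6.5854 = 2.62101… → 2.62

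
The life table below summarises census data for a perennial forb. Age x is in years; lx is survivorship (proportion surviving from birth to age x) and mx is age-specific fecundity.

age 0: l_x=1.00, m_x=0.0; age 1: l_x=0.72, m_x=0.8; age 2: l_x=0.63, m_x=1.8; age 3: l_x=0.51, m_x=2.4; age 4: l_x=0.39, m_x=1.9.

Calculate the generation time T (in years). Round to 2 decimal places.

lx·mx: 0, 0.576, 1.134, 1.224, 0.741 → R0 = 3.675
x·lx·mx: 0, 0.576, 2.268, 3.672, 2.964 → Σ = 9.48
T = 9.48 / 3.675 = 2.579592… → 2.58

2.58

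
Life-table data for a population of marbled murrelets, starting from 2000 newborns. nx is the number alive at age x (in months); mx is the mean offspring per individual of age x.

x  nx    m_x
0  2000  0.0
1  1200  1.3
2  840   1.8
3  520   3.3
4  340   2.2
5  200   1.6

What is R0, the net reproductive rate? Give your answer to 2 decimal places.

2.93

lx = nx/n0 = nx/2000: 1, 0.6, 0.42, 0.26, 0.17, 0.1
lx·mx by age: 0, 0.78, 0.756, 0.858, 0.374, 0.16
R0 = Σ lx·mx = 2.928 → 2.93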